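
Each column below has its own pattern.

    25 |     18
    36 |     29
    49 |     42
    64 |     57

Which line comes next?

81  74

First component: perfect squares: 5², 6², 7², …; 25, 36, 49, 64 → 81.
For the second component, always 7 less than the first component: 18, 29, 42, 57 → 74.
Putting it together: 81  74.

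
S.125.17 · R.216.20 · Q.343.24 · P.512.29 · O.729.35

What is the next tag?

N.1000.42

Letter goes S, R, Q, P, O → N (letters move back 1 place in the alphabet).
Second component: 125, 216, 343, 512, 729 → 1000 (perfect cubes: 5³, 6³, 7³, …).
Third component: differences are 3, 4, 5, … (increasing by 1 each time), so 17, 20, 24, 29, 35 → 42.
Putting it together: N.1000.42.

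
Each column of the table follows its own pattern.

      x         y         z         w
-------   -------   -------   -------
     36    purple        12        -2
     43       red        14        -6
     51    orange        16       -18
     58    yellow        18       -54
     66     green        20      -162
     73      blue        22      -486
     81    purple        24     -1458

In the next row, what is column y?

red

Column y — repeats purple → red → orange → yellow → green → blue: purple, red, orange, yellow, green, blue, purple → red.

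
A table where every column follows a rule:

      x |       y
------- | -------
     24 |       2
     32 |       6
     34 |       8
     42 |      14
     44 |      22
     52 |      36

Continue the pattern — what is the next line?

Column x: alternating steps +8, +2, +8, +2, …, so 24, 32, 34, 42, 44, 52 → 54.
Column y: each term is the sum of the two before it, so 2, 6, 8, 14, 22, 36 → 58.
Combining the parts gives 54  58.

54  58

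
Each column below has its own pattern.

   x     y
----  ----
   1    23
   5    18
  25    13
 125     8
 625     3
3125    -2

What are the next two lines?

15625  -7; 78125  -12

For the column x, ×5 each step: 1, 5, 25, 125, 625, 3125 → 15625 → 78125.
Column y goes 23, 18, 13, 8, 3, -2 → -7 → -12 (−5 each step).
Putting the parts together: 15625  -7 and then 78125  -12.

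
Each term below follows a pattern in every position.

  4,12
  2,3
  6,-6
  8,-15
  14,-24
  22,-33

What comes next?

First slot: each term is the sum of the two before it; 4, 2, 6, 8, 14, 22 → 36.
For the second slot, −9 each step: 12, 3, -6, -15, -24, -33 → -42.
Combining the parts gives 36,-42.

36,-42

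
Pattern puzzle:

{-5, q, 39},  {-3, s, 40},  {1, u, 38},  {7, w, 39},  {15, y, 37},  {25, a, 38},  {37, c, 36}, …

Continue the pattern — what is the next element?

{51, e, 37}

First coordinate: differences are 2, 4, 6, … (increasing by 2 each time), so -5, -3, 1, 7, 15, 25, 37 → 51.
Letter: letters move forward 2 places in the alphabet, wrapping Z→A; q, s, u, w, y, a, c → e.
Third coordinate: 39, 40, 38, 39, 37, 38, 36 → 37 (alternating steps +1, −2, +1, −2, …).
Putting it together: {51, e, 37}.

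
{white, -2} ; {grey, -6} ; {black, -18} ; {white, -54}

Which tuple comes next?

Shade goes white, grey, black, white → grey (repeats white → grey → black).
Second entry goes -2, -6, -18, -54 → -162 (×3 each step).
Combining the parts gives {grey, -162}.

{grey, -162}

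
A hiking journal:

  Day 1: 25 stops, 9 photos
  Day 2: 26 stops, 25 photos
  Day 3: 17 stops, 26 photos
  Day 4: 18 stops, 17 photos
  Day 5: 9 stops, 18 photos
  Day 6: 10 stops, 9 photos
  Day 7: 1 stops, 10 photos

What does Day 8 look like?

Stops: 25, 26, 17, 18, 9, 10, 1 → 2 (alternating steps +1, −9, +1, −9, …).
Photos — always the previous value of the stops: 9, 25, 26, 17, 18, 9, 10 → 1.
Putting it together: 2 stops, 1 photos.

2 stops, 1 photos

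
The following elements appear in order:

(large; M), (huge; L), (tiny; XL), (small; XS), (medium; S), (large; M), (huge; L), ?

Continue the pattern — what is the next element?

First size — repeats large → huge → tiny → small → medium: large, huge, tiny, small, medium, large, huge → tiny.
Second size goes M, L, XL, XS, S, M, L → XL (repeats M → L → XL → XS → S).
So the next element is (tiny; XL).

(tiny; XL)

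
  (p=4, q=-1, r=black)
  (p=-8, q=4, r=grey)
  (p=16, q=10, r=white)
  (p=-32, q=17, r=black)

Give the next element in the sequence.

P — ×(-2) each step: 4, -8, 16, -32 → 64.
Q: -1, 4, 10, 17 → 25 (differences are 5, 6, 7, … (increasing by 1 each time)).
R: repeats black → grey → white, so black, grey, white, black → grey.
So the next element is (p=64, q=25, r=grey).

(p=64, q=25, r=grey)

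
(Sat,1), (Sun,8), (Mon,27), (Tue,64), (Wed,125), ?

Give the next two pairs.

Day goes Sat, Sun, Mon, Tue, Wed → Thu → Fri (runs through the weekdays Mon→Sun).
Second component: perfect cubes: 1³, 2³, 3³, …; 1, 8, 27, 64, 125 → 216 → 343.
So the next two pairs are (Thu,216) and (Fri,343).

(Thu,216), (Fri,343)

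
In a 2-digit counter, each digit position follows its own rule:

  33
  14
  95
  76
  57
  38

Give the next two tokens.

First digit — −2 each step, mod 10: 3, 1, 9, 7, 5, 3 → 1 → 9.
Second digit: 3, 4, 5, 6, 7, 8 → 9 → 0 (+1 each step, mod 10).
So the next two tokens are 19 and 90.

19 then 90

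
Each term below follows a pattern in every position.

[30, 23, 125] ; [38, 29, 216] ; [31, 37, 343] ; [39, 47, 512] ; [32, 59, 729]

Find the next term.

First entry: alternating steps +8, −7, +8, −7, …; 30, 38, 31, 39, 32 → 40.
For the second entry, differences are 6, 8, 10, … (increasing by 2 each time): 23, 29, 37, 47, 59 → 73.
Third entry goes 125, 216, 343, 512, 729 → 1000 (perfect cubes: 5³, 6³, 7³, …).
Putting it together: [40, 73, 1000].

[40, 73, 1000]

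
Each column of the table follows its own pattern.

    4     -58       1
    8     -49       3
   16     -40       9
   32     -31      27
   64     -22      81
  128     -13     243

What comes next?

256  -4  729

For the first component, ×2 each step: 4, 8, 16, 32, 64, 128 → 256.
Second component: +9 each step; -58, -49, -40, -31, -22, -13 → -4.
For the third component, ×3 each step: 1, 3, 9, 27, 81, 243 → 729.
Putting it together: 256  -4  729.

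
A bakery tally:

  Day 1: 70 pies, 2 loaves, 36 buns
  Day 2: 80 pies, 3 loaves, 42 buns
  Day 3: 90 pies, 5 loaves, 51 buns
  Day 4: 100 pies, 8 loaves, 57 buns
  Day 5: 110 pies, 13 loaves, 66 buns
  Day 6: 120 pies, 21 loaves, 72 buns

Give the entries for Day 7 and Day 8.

130 pies, 34 loaves, 81 buns; 140 pies, 55 loaves, 87 buns

Pies: 70, 80, 90, 100, 110, 120 → 130 → 140 (+10 each step).
Loaves: each term is the sum of the two before it, so 2, 3, 5, 8, 13, 21 → 34 → 55.
Buns: 36, 42, 51, 57, 66, 72 → 81 → 87 (alternating steps +6, +9, +6, +9, …).
Putting the parts together: 130 pies, 34 loaves, 81 buns and then 140 pies, 55 loaves, 87 buns.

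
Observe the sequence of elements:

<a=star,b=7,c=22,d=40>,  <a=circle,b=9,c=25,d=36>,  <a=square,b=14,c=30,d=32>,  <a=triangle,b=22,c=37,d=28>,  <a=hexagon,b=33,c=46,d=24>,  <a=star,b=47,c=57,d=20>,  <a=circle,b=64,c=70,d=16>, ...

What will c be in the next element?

C: differences are 3, 5, 7, … (increasing by 2 each time); 22, 25, 30, 37, 46, 57, 70 → 85.

85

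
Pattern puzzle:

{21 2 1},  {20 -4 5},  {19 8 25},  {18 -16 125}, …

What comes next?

For the first component, −1 each step: 21, 20, 19, 18 → 17.
Second component: ×(-2) each step; 2, -4, 8, -16 → 32.
Third component: 1, 5, 25, 125 → 625 (×5 each step).
Putting it together: {17 32 625}.

{17 32 625}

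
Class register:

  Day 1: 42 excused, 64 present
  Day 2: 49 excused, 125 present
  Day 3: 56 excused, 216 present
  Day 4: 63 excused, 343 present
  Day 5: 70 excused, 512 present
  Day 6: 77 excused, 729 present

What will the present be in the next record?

1000

Present: perfect cubes: 4³, 5³, 6³, …, so 64, 125, 216, 343, 512, 729 → 1000.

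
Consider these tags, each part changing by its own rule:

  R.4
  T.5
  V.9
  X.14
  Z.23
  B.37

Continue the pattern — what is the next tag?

D.60

For the letter, letters move forward 2 places in the alphabet, wrapping Z→A: R, T, V, X, Z, B → D.
Second component: 4, 5, 9, 14, 23, 37 → 60 (each term is the sum of the two before it).
Putting it together: D.60.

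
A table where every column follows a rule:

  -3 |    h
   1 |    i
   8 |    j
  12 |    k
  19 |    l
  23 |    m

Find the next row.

First component — alternating steps +4, +7, +4, +7, …: -3, 1, 8, 12, 19, 23 → 30.
Letter: h, i, j, k, l, m → n (letters move forward 1 place in the alphabet).
So the next row is 30  n.

30  n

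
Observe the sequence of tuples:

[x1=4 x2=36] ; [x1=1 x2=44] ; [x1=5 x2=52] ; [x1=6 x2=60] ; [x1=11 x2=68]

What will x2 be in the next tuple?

X2: +8 each step; 36, 44, 52, 60, 68 → 76.

76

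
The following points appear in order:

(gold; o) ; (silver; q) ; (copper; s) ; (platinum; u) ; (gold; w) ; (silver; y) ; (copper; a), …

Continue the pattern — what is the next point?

(platinum; c)

Metal: repeats gold → silver → copper → platinum; gold, silver, copper, platinum, gold, silver, copper → platinum.
For the letter, letters move forward 2 places in the alphabet, wrapping Z→A: o, q, s, u, w, y, a → c.
Putting it together: (platinum; c).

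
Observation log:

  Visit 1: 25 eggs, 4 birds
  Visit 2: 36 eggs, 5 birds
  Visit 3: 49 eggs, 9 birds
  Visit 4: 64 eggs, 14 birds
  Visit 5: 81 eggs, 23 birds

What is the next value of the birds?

Birds goes 4, 5, 9, 14, 23 → 37 (each term is the sum of the two before it).

37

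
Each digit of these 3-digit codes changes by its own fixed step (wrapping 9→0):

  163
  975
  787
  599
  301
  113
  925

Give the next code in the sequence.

737

First digit — −2 each step, mod 10: 1, 9, 7, 5, 3, 1, 9 → 7.
Second digit goes 6, 7, 8, 9, 0, 1, 2 → 3 (+1 each step, mod 10).
Third digit: 3, 5, 7, 9, 1, 3, 5 → 7 (+2 each step, mod 10).
So the next code is 737.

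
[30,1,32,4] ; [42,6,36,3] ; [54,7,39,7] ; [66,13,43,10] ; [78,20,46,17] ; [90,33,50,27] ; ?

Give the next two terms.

[102,53,53,44], [114,86,57,71]

First coordinate goes 30, 42, 54, 66, 78, 90 → 102 → 114 (+12 each step).
Second coordinate: 1, 6, 7, 13, 20, 33 → 53 → 86 (each term is the sum of the two before it).
Third coordinate: alternating steps +4, +3, +4, +3, …; 32, 36, 39, 43, 46, 50 → 53 → 57.
For the fourth coordinate, each term is the sum of the two before it: 4, 3, 7, 10, 17, 27 → 44 → 71.
Putting the parts together: [102,53,53,44] and then [114,86,57,71].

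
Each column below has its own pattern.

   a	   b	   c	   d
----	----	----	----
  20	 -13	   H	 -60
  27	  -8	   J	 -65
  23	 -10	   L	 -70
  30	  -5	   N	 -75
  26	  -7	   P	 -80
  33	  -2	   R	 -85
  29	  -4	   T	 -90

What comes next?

Column a: 20, 27, 23, 30, 26, 33, 29 → 36 (alternating steps +7, −4, +7, −4, …).
Column b: -13, -8, -10, -5, -7, -2, -4 → 1 (alternating steps +5, −2, +5, −2, …).
Column c: letters move forward 2 places in the alphabet, so H, J, L, N, P, R, T → V.
Column d: -60, -65, -70, -75, -80, -85, -90 → -95 (−5 each step).
Putting it together: 36  1  V  -95.

36  1  V  -95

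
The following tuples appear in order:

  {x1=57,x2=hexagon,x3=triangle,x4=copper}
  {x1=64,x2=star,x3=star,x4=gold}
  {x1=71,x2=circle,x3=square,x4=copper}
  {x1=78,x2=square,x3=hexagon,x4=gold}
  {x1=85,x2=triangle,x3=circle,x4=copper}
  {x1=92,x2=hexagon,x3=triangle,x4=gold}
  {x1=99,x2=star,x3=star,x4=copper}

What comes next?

X1: +7 each step, so 57, 64, 71, 78, 85, 92, 99 → 106.
X2 — repeats hexagon → star → circle → square → triangle: hexagon, star, circle, square, triangle, hexagon, star → circle.
X3 — repeats triangle → star → square → hexagon → circle: triangle, star, square, hexagon, circle, triangle, star → square.
X4 — alternates copper ↔ gold: copper, gold, copper, gold, copper, gold, copper → gold.
So the next tuple is {x1=106,x2=circle,x3=square,x4=gold}.

{x1=106,x2=circle,x3=square,x4=gold}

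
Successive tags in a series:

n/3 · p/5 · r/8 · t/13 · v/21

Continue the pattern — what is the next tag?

Letter goes n, p, r, t, v → x (letters move forward 2 places in the alphabet).
Second component — each term is the sum of the two before it: 3, 5, 8, 13, 21 → 34.
Combining the parts gives x/34.

x/34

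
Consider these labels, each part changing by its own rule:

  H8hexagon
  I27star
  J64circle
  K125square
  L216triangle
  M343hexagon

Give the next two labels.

Letter goes H, I, J, K, L, M → N → O (letters move forward 1 place in the alphabet).
Second component goes 8, 27, 64, 125, 216, 343 → 512 → 729 (perfect cubes: 2³, 3³, 4³, …).
Shape: repeats hexagon → star → circle → square → triangle; hexagon, star, circle, square, triangle, hexagon → star → circle.
Putting the parts together: N512star and then O729circle.

N512star then O729circle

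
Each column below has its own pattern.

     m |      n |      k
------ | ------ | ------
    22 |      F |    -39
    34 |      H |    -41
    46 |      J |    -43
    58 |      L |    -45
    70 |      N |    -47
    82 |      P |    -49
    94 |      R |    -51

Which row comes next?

Column m: +12 each step; 22, 34, 46, 58, 70, 82, 94 → 106.
Column n: F, H, J, L, N, P, R → T (letters move forward 2 places in the alphabet).
For the column k, −2 each step: -39, -41, -43, -45, -47, -49, -51 → -53.
So the next row is 106  T  -53.

106  T  -53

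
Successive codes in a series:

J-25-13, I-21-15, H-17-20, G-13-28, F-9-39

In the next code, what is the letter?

E

Letter: letters move back 1 place in the alphabet; J, I, H, G, F → E.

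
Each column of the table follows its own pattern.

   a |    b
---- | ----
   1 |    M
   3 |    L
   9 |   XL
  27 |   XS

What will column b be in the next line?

S

Column a: ×3 each step, so 1, 3, 9, 27 → 81.
Column b: M, L, XL, XS → S (runs through clothing sizes XS→XL).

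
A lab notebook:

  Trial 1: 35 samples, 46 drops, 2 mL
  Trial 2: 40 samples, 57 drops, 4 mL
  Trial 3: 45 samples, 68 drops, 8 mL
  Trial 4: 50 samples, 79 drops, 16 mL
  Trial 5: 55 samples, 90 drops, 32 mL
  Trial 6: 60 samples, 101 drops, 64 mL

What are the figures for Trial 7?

For the samples, +5 each step: 35, 40, 45, 50, 55, 60 → 65.
For the drops, +11 each step: 46, 57, 68, 79, 90, 101 → 112.
For the mL, ×2 each step: 2, 4, 8, 16, 32, 64 → 128.
Combining the parts gives 65 samples, 112 drops, 128 mL.

65 samples, 112 drops, 128 mL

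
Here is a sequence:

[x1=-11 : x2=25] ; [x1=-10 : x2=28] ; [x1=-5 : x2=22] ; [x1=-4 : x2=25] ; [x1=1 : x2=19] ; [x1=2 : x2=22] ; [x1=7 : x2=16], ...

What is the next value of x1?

8

X1: alternating steps +1, +5, +1, +5, …, so -11, -10, -5, -4, 1, 2, 7 → 8.
X2 goes 25, 28, 22, 25, 19, 22, 16 → 19 (alternating steps +3, −6, +3, −6, …).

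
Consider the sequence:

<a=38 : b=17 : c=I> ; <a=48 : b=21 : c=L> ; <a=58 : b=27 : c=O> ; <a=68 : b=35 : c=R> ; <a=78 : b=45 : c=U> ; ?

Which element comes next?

<a=88 : b=57 : c=X>

A: +10 each step, so 38, 48, 58, 68, 78 → 88.
B: differences are 4, 6, 8, … (increasing by 2 each time); 17, 21, 27, 35, 45 → 57.
C: I, L, O, R, U → X (letters move forward 3 places in the alphabet).
Putting it together: <a=88 : b=57 : c=X>.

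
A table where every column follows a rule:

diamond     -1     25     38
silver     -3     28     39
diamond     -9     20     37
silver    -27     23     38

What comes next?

diamond  -81  15  36

Rank goes diamond, silver, diamond, silver → diamond (alternates diamond ↔ silver).
Second component — ×3 each step: -1, -3, -9, -27 → -81.
For the third component, alternating steps +3, −8, +3, −8, …: 25, 28, 20, 23 → 15.
Fourth component: alternating steps +1, −2, +1, −2, …; 38, 39, 37, 38 → 36.
So the next row is diamond  -81  15  36.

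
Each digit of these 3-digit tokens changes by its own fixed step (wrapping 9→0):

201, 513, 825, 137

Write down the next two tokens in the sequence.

First digit: +3 each step, mod 10; 2, 5, 8, 1 → 4 → 7.
Second digit: +1 each step, mod 10, so 0, 1, 2, 3 → 4 → 5.
Third digit: +2 each step, mod 10; 1, 3, 5, 7 → 9 → 1.
Putting the parts together: 449 and then 751.

449, 751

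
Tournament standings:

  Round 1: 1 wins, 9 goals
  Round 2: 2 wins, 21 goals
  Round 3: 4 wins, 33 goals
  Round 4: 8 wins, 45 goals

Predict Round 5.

For the wins, ×2 each step: 1, 2, 4, 8 → 16.
Goals: 9, 21, 33, 45 → 57 (+12 each step).
Putting it together: 16 wins, 57 goals.

16 wins, 57 goals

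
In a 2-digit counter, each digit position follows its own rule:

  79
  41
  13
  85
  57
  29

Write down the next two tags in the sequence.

First digit — −3 each step, mod 10: 7, 4, 1, 8, 5, 2 → 9 → 6.
Second digit goes 9, 1, 3, 5, 7, 9 → 1 → 3 (+2 each step, mod 10).
So the next two tags are 91 and 63.

91, 63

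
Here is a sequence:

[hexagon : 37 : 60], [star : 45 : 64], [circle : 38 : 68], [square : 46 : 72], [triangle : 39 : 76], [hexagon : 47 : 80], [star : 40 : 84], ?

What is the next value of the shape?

circle

Shape: repeats hexagon → star → circle → square → triangle, so hexagon, star, circle, square, triangle, hexagon, star → circle.
Second entry: alternating steps +8, −7, +8, −7, …; 37, 45, 38, 46, 39, 47, 40 → 48.
Third entry: +4 each step, so 60, 64, 68, 72, 76, 80, 84 → 88.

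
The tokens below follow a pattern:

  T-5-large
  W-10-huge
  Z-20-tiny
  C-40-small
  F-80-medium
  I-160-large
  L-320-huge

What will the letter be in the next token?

O

Letter — letters move forward 3 places in the alphabet, wrapping Z→A: T, W, Z, C, F, I, L → O.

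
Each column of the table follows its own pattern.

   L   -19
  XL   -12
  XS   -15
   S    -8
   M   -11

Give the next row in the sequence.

Size — runs through clothing sizes XS→XL: L, XL, XS, S, M → L.
Second component — alternating steps +7, −3, +7, −3, …: -19, -12, -15, -8, -11 → -4.
So the next row is L  -4.

L  -4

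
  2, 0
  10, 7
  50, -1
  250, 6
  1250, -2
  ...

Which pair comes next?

First entry: ×5 each step, so 2, 10, 50, 250, 1250 → 6250.
Second entry goes 0, 7, -1, 6, -2 → 5 (alternating steps +7, −8, +7, −8, …).
So the next pair is 6250, 5.

6250, 5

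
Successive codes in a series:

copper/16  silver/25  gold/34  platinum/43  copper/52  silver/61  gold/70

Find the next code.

Metal: repeats copper → silver → gold → platinum, so copper, silver, gold, platinum, copper, silver, gold → platinum.
Second component — +9 each step: 16, 25, 34, 43, 52, 61, 70 → 79.
Putting it together: platinum/79.

platinum/79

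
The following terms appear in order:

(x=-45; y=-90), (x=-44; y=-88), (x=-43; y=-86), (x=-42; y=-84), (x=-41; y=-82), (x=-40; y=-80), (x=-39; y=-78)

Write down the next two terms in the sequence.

(x=-38; y=-76), (x=-37; y=-74)

X — +1 each step: -45, -44, -43, -42, -41, -40, -39 → -38 → -37.
Y: always 2 × the x, so -90, -88, -86, -84, -82, -80, -78 → -76 → -74.
So the next two terms are (x=-38; y=-76) and (x=-37; y=-74).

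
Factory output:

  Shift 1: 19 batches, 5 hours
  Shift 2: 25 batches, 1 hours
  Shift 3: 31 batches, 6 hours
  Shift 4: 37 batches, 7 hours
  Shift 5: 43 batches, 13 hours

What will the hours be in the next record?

For the hours, each term is the sum of the two before it: 5, 1, 6, 7, 13 → 20.

20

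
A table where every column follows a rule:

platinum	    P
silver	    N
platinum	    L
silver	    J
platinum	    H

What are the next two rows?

For the metal, alternates platinum ↔ silver: platinum, silver, platinum, silver, platinum → silver → platinum.
Letter: letters move back 2 places in the alphabet, so P, N, L, J, H → F → D.
So the next two rows are silver  F and platinum  D.

silver  F; platinum  D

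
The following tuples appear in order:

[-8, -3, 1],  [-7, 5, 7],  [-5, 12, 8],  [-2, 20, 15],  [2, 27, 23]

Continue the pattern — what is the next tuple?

First part — differences are 1, 2, 3, … (increasing by 1 each time): -8, -7, -5, -2, 2 → 7.
Second part: alternating steps +8, +7, +8, +7, …; -3, 5, 12, 20, 27 → 35.
Third part goes 1, 7, 8, 15, 23 → 38 (each term is the sum of the two before it).
Combining the parts gives [7, 35, 38].

[7, 35, 38]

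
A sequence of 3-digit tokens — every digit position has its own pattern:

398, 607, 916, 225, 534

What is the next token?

First digit: +3 each step, mod 10; 3, 6, 9, 2, 5 → 8.
Second digit: +1 each step, mod 10; 9, 0, 1, 2, 3 → 4.
Third digit: 8, 7, 6, 5, 4 → 3 (−1 each step, mod 10).
So the next token is 843.

843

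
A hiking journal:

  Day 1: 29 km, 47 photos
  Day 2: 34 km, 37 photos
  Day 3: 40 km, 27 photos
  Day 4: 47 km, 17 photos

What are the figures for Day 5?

For the km, differences are 5, 6, 7, … (increasing by 1 each time): 29, 34, 40, 47 → 55.
Photos: −10 each step; 47, 37, 27, 17 → 7.
Putting it together: 55 km, 7 photos.

55 km, 7 photos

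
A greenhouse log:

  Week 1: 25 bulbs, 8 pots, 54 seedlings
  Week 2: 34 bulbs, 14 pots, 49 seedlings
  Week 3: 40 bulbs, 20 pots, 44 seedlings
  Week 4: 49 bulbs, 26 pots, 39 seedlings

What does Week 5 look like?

55 bulbs, 32 pots, 34 seedlings

Bulbs: alternating steps +9, +6, +9, +6, …, so 25, 34, 40, 49 → 55.
Pots: +6 each step; 8, 14, 20, 26 → 32.
Seedlings: −5 each step, so 54, 49, 44, 39 → 34.
Putting it together: 55 bulbs, 32 pots, 34 seedlings.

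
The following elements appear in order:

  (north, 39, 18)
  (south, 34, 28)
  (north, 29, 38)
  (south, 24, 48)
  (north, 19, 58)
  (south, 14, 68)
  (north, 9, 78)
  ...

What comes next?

Direction — alternates north ↔ south: north, south, north, south, north, south, north → south.
Second slot goes 39, 34, 29, 24, 19, 14, 9 → 4 (−5 each step).
Third slot: 18, 28, 38, 48, 58, 68, 78 → 88 (+10 each step).
So the next element is (south, 4, 88).

(south, 4, 88)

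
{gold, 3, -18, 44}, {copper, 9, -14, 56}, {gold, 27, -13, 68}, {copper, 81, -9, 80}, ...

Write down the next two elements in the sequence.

{gold, 243, -8, 92}, {copper, 729, -4, 104}

Metal: alternates gold ↔ copper; gold, copper, gold, copper → gold → copper.
For the second entry, ×3 each step: 3, 9, 27, 81 → 243 → 729.
Third entry: alternating steps +4, +1, +4, +1, …, so -18, -14, -13, -9 → -8 → -4.
Fourth entry: 44, 56, 68, 80 → 92 → 104 (+12 each step).
So the next two elements are {gold, 243, -8, 92} and {copper, 729, -4, 104}.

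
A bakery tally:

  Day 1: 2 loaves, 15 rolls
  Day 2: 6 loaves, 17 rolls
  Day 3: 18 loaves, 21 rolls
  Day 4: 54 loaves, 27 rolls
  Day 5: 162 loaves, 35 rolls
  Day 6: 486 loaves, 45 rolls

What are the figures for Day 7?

1458 loaves, 57 rolls

Loaves: 2, 6, 18, 54, 162, 486 → 1458 (×3 each step).
Rolls — differences are 2, 4, 6, … (increasing by 2 each time): 15, 17, 21, 27, 35, 45 → 57.
So the next row is 1458 loaves, 57 rolls.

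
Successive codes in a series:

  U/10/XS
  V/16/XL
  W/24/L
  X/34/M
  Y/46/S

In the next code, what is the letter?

Letter: letters move forward 1 place in the alphabet; U, V, W, X, Y → Z.

Z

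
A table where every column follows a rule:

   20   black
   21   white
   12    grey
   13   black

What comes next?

First component: 20, 21, 12, 13 → 4 (alternating steps +1, −9, +1, −9, …).
Shade: black, white, grey, black → white (repeats black → white → grey).
So the next row is 4  white.

4  white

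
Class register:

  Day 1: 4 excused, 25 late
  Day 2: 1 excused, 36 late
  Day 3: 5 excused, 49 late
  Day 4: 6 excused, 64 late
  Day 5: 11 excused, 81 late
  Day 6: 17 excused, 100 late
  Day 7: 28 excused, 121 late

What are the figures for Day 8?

Excused — each term is the sum of the two before it: 4, 1, 5, 6, 11, 17, 28 → 45.
Late: perfect squares: 5², 6², 7², …, so 25, 36, 49, 64, 81, 100, 121 → 144.
Combining the parts gives 45 excused, 144 late.

45 excused, 144 late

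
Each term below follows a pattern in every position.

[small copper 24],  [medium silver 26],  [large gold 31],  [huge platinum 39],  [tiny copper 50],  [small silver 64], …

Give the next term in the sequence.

Size goes small, medium, large, huge, tiny, small → medium (repeats small → medium → large → huge → tiny).
Metal: repeats copper → silver → gold → platinum; copper, silver, gold, platinum, copper, silver → gold.
Third component: 24, 26, 31, 39, 50, 64 → 81 (differences are 2, 5, 8, … (increasing by 3 each time)).
So the next term is [medium gold 81].

[medium gold 81]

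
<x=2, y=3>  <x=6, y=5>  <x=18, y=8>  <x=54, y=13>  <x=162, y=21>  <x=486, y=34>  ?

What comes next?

<x=1458, y=55>

X goes 2, 6, 18, 54, 162, 486 → 1458 (×3 each step).
Y: 3, 5, 8, 13, 21, 34 → 55 (each term is the sum of the two before it).
Putting it together: <x=1458, y=55>.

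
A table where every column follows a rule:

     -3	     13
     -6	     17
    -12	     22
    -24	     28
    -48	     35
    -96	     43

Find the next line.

First component — ×2 each step: -3, -6, -12, -24, -48, -96 → -192.
Second component — differences are 4, 5, 6, … (increasing by 1 each time): 13, 17, 22, 28, 35, 43 → 52.
Combining the parts gives -192  52.

-192  52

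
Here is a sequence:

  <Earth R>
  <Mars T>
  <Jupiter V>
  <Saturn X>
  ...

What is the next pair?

<Uranus Z>

Planet: Earth, Mars, Jupiter, Saturn → Uranus (runs through the planets Mercury→Neptune).
For the letter, letters move forward 2 places in the alphabet: R, T, V, X → Z.
Combining the parts gives <Uranus Z>.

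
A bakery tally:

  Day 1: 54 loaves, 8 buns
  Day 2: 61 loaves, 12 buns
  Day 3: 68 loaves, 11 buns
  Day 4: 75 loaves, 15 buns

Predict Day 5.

Loaves: 54, 61, 68, 75 → 82 (+7 each step).
Buns: alternating steps +4, −1, +4, −1, …; 8, 12, 11, 15 → 14.
Combining the parts gives 82 loaves, 14 buns.

82 loaves, 14 buns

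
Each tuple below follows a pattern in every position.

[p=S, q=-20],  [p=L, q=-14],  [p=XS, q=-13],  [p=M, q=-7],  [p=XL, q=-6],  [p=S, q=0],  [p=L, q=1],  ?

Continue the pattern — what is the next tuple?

P: S, L, XS, M, XL, S, L → XS (repeats S → L → XS → M → XL).
Q: alternating steps +6, +1, +6, +1, …, so -20, -14, -13, -7, -6, 0, 1 → 7.
Combining the parts gives [p=XS, q=7].

[p=XS, q=7]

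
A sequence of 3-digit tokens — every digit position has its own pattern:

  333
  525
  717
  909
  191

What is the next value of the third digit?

Third digit goes 3, 5, 7, 9, 1 → 3 (+2 each step, mod 10).

3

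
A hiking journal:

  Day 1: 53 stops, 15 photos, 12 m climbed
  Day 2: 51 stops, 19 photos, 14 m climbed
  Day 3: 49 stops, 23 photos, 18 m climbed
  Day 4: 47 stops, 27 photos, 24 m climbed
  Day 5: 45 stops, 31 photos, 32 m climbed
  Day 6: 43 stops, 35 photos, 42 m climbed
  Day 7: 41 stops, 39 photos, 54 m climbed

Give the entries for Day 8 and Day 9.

Stops goes 53, 51, 49, 47, 45, 43, 41 → 39 → 37 (−2 each step).
Photos: +4 each step, so 15, 19, 23, 27, 31, 35, 39 → 43 → 47.
M climbed goes 12, 14, 18, 24, 32, 42, 54 → 68 → 84 (differences are 2, 4, 6, … (increasing by 2 each time)).
So the next two lines are 39 stops, 43 photos, 68 m climbed and 37 stops, 47 photos, 84 m climbed.

39 stops, 43 photos, 68 m climbed; 37 stops, 47 photos, 84 m climbed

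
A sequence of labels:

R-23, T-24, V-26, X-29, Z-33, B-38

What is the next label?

D-44

Letter: letters move forward 2 places in the alphabet, wrapping Z→A, so R, T, V, X, Z, B → D.
Second component — differences are 1, 2, 3, … (increasing by 1 each time): 23, 24, 26, 29, 33, 38 → 44.
Combining the parts gives D-44.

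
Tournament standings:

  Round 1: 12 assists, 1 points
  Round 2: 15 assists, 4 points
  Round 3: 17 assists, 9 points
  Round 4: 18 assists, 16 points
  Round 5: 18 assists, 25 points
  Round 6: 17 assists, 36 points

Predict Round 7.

15 assists, 49 points

Assists goes 12, 15, 17, 18, 18, 17 → 15 (differences are 3, 2, 1, … (decreasing by 1 each time)).
Points: perfect squares: 1², 2², 3², …, so 1, 4, 9, 16, 25, 36 → 49.
Combining the parts gives 15 assists, 49 points.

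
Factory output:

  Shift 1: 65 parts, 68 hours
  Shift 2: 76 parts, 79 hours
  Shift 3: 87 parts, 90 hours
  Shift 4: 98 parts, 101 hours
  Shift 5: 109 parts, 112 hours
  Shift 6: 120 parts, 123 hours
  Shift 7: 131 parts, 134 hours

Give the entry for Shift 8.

For the parts, +11 each step: 65, 76, 87, 98, 109, 120, 131 → 142.
Hours: always 3 more than the parts; 68, 79, 90, 101, 112, 123, 134 → 145.
Combining the parts gives 142 parts, 145 hours.

142 parts, 145 hours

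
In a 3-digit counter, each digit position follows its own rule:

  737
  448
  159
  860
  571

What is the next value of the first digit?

First digit — −3 each step, mod 10: 7, 4, 1, 8, 5 → 2.

2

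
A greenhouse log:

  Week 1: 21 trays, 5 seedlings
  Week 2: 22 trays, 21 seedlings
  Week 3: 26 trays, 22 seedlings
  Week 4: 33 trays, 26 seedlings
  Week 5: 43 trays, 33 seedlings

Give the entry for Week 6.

56 trays, 43 seedlings

Trays goes 21, 22, 26, 33, 43 → 56 (differences are 1, 4, 7, … (increasing by 3 each time)).
Seedlings: always the previous value of the trays; 5, 21, 22, 26, 33 → 43.
Putting it together: 56 trays, 43 seedlings.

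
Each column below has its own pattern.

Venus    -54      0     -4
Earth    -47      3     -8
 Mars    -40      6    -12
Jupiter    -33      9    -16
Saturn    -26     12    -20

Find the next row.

Uranus  -19  15  -24

Planet: runs through the planets Mercury→Neptune; Venus, Earth, Mars, Jupiter, Saturn → Uranus.
Second component: -54, -47, -40, -33, -26 → -19 (+7 each step).
For the third component, +3 each step: 0, 3, 6, 9, 12 → 15.
Fourth component: −4 each step; -4, -8, -12, -16, -20 → -24.
Putting it together: Uranus  -19  15  -24.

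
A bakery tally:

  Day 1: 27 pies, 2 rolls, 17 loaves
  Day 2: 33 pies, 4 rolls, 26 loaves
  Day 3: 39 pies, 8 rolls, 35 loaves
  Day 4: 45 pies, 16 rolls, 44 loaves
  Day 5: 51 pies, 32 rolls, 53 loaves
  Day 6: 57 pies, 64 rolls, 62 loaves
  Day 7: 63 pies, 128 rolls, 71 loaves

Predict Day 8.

69 pies, 256 rolls, 80 loaves

Pies goes 27, 33, 39, 45, 51, 57, 63 → 69 (+6 each step).
Rolls: ×2 each step; 2, 4, 8, 16, 32, 64, 128 → 256.
Loaves — +9 each step: 17, 26, 35, 44, 53, 62, 71 → 80.
Putting it together: 69 pies, 256 rolls, 80 loaves.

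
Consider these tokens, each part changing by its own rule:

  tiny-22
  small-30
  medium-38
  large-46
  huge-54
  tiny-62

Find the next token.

small-70

For the size, repeats tiny → small → medium → large → huge: tiny, small, medium, large, huge, tiny → small.
For the second component, +8 each step: 22, 30, 38, 46, 54, 62 → 70.
Putting it together: small-70.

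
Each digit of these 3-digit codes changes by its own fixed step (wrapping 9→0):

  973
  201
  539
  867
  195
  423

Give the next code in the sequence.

First digit: +3 each step, mod 10, so 9, 2, 5, 8, 1, 4 → 7.
Second digit — +3 each step, mod 10: 7, 0, 3, 6, 9, 2 → 5.
Third digit: −2 each step, mod 10; 3, 1, 9, 7, 5, 3 → 1.
So the next code is 751.

751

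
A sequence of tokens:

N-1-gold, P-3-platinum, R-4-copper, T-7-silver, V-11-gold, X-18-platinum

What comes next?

Letter: letters move forward 2 places in the alphabet, so N, P, R, T, V, X → Z.
For the second component, each term is the sum of the two before it: 1, 3, 4, 7, 11, 18 → 29.
Metal goes gold, platinum, copper, silver, gold, platinum → copper (repeats gold → platinum → copper → silver).
Putting it together: Z-29-copper.

Z-29-copper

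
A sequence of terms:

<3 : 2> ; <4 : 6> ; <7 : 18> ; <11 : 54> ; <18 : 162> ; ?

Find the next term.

<29 : 486>

For the first component, each term is the sum of the two before it: 3, 4, 7, 11, 18 → 29.
Second component — ×3 each step: 2, 6, 18, 54, 162 → 486.
Combining the parts gives <29 : 486>.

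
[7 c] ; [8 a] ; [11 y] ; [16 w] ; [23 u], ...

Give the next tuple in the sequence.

[32 s]

First slot: 7, 8, 11, 16, 23 → 32 (differences are 1, 3, 5, … (increasing by 2 each time)).
For the letter, letters move back 2 places in the alphabet, wrapping A→Z: c, a, y, w, u → s.
So the next tuple is [32 s].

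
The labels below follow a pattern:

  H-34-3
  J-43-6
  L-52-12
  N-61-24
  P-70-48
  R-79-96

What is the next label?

Letter: H, J, L, N, P, R → T (letters move forward 2 places in the alphabet).
Second component — +9 each step: 34, 43, 52, 61, 70, 79 → 88.
Third component — ×2 each step: 3, 6, 12, 24, 48, 96 → 192.
Combining the parts gives T-88-192.

T-88-192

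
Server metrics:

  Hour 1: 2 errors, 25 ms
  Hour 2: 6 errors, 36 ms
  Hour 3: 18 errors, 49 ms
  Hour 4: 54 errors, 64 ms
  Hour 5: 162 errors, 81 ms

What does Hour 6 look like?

486 errors, 100 ms

Errors — ×3 each step: 2, 6, 18, 54, 162 → 486.
For the ms, perfect squares: 5², 6², 7², …: 25, 36, 49, 64, 81 → 100.
Putting it together: 486 errors, 100 ms.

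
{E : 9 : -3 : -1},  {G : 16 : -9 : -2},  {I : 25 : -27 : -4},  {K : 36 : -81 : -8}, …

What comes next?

{M : 49 : -243 : -16}

Letter — letters move forward 2 places in the alphabet: E, G, I, K → M.
Second component: perfect squares: 3², 4², 5², …; 9, 16, 25, 36 → 49.
Third component: ×3 each step; -3, -9, -27, -81 → -243.
Fourth component — ×2 each step: -1, -2, -4, -8 → -16.
Combining the parts gives {M : 49 : -243 : -16}.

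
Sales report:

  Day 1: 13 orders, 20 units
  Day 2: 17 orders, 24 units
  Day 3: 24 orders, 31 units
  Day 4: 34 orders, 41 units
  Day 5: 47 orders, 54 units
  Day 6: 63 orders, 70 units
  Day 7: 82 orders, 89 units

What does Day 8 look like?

Orders — differences are 4, 7, 10, … (increasing by 3 each time): 13, 17, 24, 34, 47, 63, 82 → 104.
Units: 20, 24, 31, 41, 54, 70, 89 → 111 (always 7 more than the orders).
Combining the parts gives 104 orders, 111 units.

104 orders, 111 units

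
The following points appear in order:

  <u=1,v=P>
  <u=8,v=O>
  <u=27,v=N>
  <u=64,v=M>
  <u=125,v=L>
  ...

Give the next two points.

U: perfect cubes: 1³, 2³, 3³, …; 1, 8, 27, 64, 125 → 216 → 343.
V goes P, O, N, M, L → K → J (letters move back 1 place in the alphabet).
Putting the parts together: <u=216,v=K> and then <u=343,v=J>.

<u=216,v=K>, <u=343,v=J>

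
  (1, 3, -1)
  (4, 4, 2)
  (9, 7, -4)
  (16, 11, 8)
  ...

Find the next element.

(25, 18, -16)

For the first value, perfect squares: 1², 2², 3², …: 1, 4, 9, 16 → 25.
Second value — each term is the sum of the two before it: 3, 4, 7, 11 → 18.
Third value: -1, 2, -4, 8 → -16 (×(-2) each step).
Combining the parts gives (25, 18, -16).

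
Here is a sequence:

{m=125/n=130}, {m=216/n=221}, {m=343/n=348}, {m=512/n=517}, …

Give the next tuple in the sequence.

M: perfect cubes: 5³, 6³, 7³, …; 125, 216, 343, 512 → 729.
For the n, always 5 more than the m: 130, 221, 348, 517 → 734.
Putting it together: {m=729/n=734}.

{m=729/n=734}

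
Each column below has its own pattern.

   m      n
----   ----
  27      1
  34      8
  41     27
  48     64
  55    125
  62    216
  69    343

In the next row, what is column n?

Column m: +7 each step, so 27, 34, 41, 48, 55, 62, 69 → 76.
For the column n, perfect cubes: 1³, 2³, 3³, …: 1, 8, 27, 64, 125, 216, 343 → 512.

512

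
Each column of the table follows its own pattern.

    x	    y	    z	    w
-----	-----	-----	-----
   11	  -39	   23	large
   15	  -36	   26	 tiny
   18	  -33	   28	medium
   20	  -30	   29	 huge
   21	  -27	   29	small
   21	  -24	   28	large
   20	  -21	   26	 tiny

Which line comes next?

Column x: 11, 15, 18, 20, 21, 21, 20 → 18 (differences are 4, 3, 2, … (decreasing by 1 each time)).
Column y: +3 each step, so -39, -36, -33, -30, -27, -24, -21 → -18.
For the column z, differences are 3, 2, 1, … (decreasing by 1 each time): 23, 26, 28, 29, 29, 28, 26 → 23.
Column w: repeats large → tiny → medium → huge → small; large, tiny, medium, huge, small, large, tiny → medium.
Putting it together: 18  -18  23  medium.

18  -18  23  medium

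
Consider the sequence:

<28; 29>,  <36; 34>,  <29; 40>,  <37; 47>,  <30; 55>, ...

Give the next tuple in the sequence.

<38; 64>

First coordinate: alternating steps +8, −7, +8, −7, …; 28, 36, 29, 37, 30 → 38.
Second coordinate goes 29, 34, 40, 47, 55 → 64 (differences are 5, 6, 7, … (increasing by 1 each time)).
So the next tuple is <38; 64>.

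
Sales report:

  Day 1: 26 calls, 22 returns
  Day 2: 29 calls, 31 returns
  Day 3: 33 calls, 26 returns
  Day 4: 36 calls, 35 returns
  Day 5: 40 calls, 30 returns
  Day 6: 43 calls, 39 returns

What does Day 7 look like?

47 calls, 34 returns

For the calls, alternating steps +3, +4, +3, +4, …: 26, 29, 33, 36, 40, 43 → 47.
For the returns, alternating steps +9, −5, +9, −5, …: 22, 31, 26, 35, 30, 39 → 34.
So the next row is 47 calls, 34 returns.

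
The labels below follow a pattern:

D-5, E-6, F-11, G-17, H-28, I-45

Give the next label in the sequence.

J-73

Letter: D, E, F, G, H, I → J (letters move forward 1 place in the alphabet).
Second component: each term is the sum of the two before it, so 5, 6, 11, 17, 28, 45 → 73.
Putting it together: J-73.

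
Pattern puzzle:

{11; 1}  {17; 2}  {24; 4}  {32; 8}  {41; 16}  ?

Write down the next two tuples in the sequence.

First component: differences are 6, 7, 8, … (increasing by 1 each time), so 11, 17, 24, 32, 41 → 51 → 62.
Second component: ×2 each step, so 1, 2, 4, 8, 16 → 32 → 64.
Putting the parts together: {51; 32} and then {62; 64}.

{51; 32}, {62; 64}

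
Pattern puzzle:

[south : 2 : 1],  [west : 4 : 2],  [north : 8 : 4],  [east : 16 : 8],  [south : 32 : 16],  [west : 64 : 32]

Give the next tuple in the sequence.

Direction — repeats south → west → north → east: south, west, north, east, south, west → north.
For the second value, ×2 each step: 2, 4, 8, 16, 32, 64 → 128.
Third value goes 1, 2, 4, 8, 16, 32 → 64 (×2 each step).
Putting it together: [north : 128 : 64].

[north : 128 : 64]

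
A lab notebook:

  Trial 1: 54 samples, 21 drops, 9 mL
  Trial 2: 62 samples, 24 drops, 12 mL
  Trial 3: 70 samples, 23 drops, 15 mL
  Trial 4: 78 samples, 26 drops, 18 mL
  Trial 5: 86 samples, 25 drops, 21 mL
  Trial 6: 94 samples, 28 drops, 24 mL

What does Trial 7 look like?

For the samples, +8 each step: 54, 62, 70, 78, 86, 94 → 102.
Drops: alternating steps +3, −1, +3, −1, …, so 21, 24, 23, 26, 25, 28 → 27.
ML goes 9, 12, 15, 18, 21, 24 → 27 (+3 each step).
Putting it together: 102 samples, 27 drops, 27 mL.

102 samples, 27 drops, 27 mL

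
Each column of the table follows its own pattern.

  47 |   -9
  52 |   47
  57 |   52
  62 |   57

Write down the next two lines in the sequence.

67  62; 72  67

First component — +5 each step: 47, 52, 57, 62 → 67 → 72.
Second component goes -9, 47, 52, 57 → 62 → 67 (always the previous value of the first component).
So the next two lines are 67  62 and 72  67.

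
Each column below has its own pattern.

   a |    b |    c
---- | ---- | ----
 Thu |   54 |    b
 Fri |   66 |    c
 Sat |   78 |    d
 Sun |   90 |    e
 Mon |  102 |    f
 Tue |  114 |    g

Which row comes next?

Column a: runs through the weekdays Mon→Sun, so Thu, Fri, Sat, Sun, Mon, Tue → Wed.
Column b: +12 each step, so 54, 66, 78, 90, 102, 114 → 126.
Column c: b, c, d, e, f, g → h (letters move forward 1 place in the alphabet).
So the next row is Wed  126  h.

Wed  126  h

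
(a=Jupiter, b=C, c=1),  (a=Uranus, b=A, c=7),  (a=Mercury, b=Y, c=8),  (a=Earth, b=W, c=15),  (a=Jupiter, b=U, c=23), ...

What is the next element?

(a=Uranus, b=S, c=38)

A — repeats Jupiter → Uranus → Mercury → Earth: Jupiter, Uranus, Mercury, Earth, Jupiter → Uranus.
For the b, letters move back 2 places in the alphabet, wrapping A→Z: C, A, Y, W, U → S.
For the c, each term is the sum of the two before it: 1, 7, 8, 15, 23 → 38.
So the next element is (a=Uranus, b=S, c=38).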